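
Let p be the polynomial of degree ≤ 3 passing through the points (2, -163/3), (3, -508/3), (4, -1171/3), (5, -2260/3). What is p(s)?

p(s) = -6s^3 + s^2 - 6s + 5/3

Write p(s) = as^3 + bs^2 + cs + d. Substituting each data point gives a linear system:
  8a + 4b + 2c + d = -163/3
  27a + 9b + 3c + d = -508/3
  64a + 16b + 4c + d = -1171/3
  125a + 25b + 5c + d = -2260/3
Solving the system yields a = -6, b = 1, c = -6, d = 5/3.
So p(s) = -6s³ + s² - 6s + 5/3.
Check: p(4) = -1171/3. ✓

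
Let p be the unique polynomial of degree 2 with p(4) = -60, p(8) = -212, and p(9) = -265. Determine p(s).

p(s) = -3s^2 - 2s - 4

Write p(s) = as^2 + bs + c. Substituting each data point gives a linear system:
  16a + 4b + c = -60
  64a + 8b + c = -212
  81a + 9b + c = -265
Solving the system yields a = -3, b = -2, c = -4.
So p(s) = -3s² - 2s - 4.
Check: p(4) = -60. ✓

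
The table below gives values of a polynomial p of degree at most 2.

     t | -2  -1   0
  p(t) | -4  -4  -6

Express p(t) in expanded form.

p(t) = -t^2 - 3t - 6

Using the Lagrange interpolation formula with nodes -2, -1, 0:
  L_0(t) = (t + 1)t / 2
  L_1(t) = (t + 2)t / -1
  L_2(t) = (t + 2)(t + 1) / 2
Then p(t) = -4·L_0(t) - 4·L_1(t) - 6·L_2(t).
Expanding and collecting terms gives p(t) = -t^2 - 3t - 6.
Check: p(-2) = -4. ✓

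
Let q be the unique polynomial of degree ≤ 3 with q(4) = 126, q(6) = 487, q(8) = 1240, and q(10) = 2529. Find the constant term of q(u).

Write q(u) = au^3 + bu^2 + cu + d. Substituting each data point gives a linear system:
  64a + 16b + 4c + d = 126
  216a + 36b + 6c + d = 487
  512a + 64b + 8c + d = 1240
  1000a + 100b + 10c + d = 2529
Solving the system yields a = 3, b = -5, c = 5/2, d = 4.
So q(u) = 3u^3 - 5u^2 + (5/2)u + 4.
The constant term is 4.

4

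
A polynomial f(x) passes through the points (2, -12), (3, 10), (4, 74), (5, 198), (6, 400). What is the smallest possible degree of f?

Forward differences of the values at x = 2, 3, 4, 5, 6:
  f  : -12  10  74  198  400
  Δ  : 22  64  124  202
  Δ^2: 42  60  78
  Δ^3: 18  18
  Δ^4: 0
The third differences are constant (18) and nonzero, while all higher differences vanish, so the minimal degree is 3.

3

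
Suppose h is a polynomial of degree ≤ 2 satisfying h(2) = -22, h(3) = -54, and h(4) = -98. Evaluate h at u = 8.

Forward differences of the values at u = 2, 3, 4:
  h  : -22  -54  -98
  Δ  : -32  -44
  Δ^2: -12
The second differences are constant, confirming degree 2.
Interpolating (Newton forward form) and evaluating at u = 8 gives h(8) = -394.

-394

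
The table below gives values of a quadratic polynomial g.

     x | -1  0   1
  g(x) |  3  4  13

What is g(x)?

g(x) = 4x^2 + 5x + 4

Using the Lagrange interpolation formula with nodes -1, 0, 1:
  L_0(x) = x(x - 1) / 2
  L_1(x) = (x + 1)(x - 1) / -1
  L_2(x) = (x + 1)x / 2
Then g(x) = 3·L_0(x) + 4·L_1(x) + 13·L_2(x).
Expanding and collecting terms gives g(x) = 4x² + 5x + 4.
Check: g(1) = 13. ✓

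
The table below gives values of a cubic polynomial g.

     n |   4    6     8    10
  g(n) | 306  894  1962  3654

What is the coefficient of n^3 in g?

Write g(n) = an^3 + bn^2 + cn + d. Substituting each data point gives a linear system:
  64a + 16b + 4c + d = 306
  216a + 36b + 6c + d = 894
  512a + 64b + 8c + d = 1962
  1000a + 100b + 10c + d = 3654
Solving the system yields a = 3, b = 6, c = 6, d = -6.
So g(n) = 3n³ + 6n² + 6n - 6.
The leading coefficient is 3.

3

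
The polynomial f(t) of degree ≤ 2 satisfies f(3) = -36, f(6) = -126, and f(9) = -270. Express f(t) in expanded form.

f(t) = -3t^2 - 3t

Using the Lagrange interpolation formula with nodes 3, 6, 9:
  L_0(t) = (t - 6)(t - 9) / 18
  L_1(t) = (t - 3)(t - 9) / -9
  L_2(t) = (t - 3)(t - 6) / 18
Then f(t) = -36·L_0(t) - 126·L_1(t) - 270·L_2(t).
Expanding and collecting terms gives f(t) = -3t² - 3t.
Check: f(9) = -270. ✓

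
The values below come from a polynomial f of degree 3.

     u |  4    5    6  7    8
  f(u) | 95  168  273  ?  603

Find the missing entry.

The 4 known points determine the degree-3 polynomial uniquely.
Write f(u) = au^3 + bu^2 + cu + d. Substituting each data point gives a linear system:
  64a + 16b + 4c + d = 95
  125a + 25b + 5c + d = 168
  216a + 36b + 6c + d = 273
  512a + 64b + 8c + d = 603
Solving the system yields a = 1, b = 1, c = 3, d = 3.
So f(u) = u^3 + u^2 + 3u + 3.
Then f(7) = 416.

416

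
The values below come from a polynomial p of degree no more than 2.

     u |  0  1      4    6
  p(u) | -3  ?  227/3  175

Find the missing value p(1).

The 3 known points determine the degree-2 polynomial uniquely.
Write p(u) = au^2 + bu + c. Substituting each data point gives a linear system:
  c = -3
  16a + 4b + c = 227/3
  36a + 6b + c = 175
Solving the system yields a = 5, b = -1/3, c = -3.
So p(u) = 5u^2 - (1/3)u - 3.
Then p(1) = 5/3.

5/3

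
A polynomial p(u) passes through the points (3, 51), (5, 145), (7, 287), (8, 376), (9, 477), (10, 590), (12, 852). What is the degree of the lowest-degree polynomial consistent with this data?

2

Divided differences on the nodes 3, 5, 7, 8, 9, 10, 12:
  order 0: 51  145  287  376  477  590  852
  order 1: 47  71  89  101  113  131
  order 2: 6  6  6  6  6
  order 3: 0  0  0  0
  order 4: 0  0  0
  order 5: 0  0
  order 6: 0
The order-2 divided differences are all 6 (nonzero) and every higher order vanishes, so the data lies on a polynomial of degree exactly 2.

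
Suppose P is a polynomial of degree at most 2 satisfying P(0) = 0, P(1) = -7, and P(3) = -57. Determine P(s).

P(s) = -6s^2 - s

Write P(s) = as^2 + bs + c. Substituting each data point gives a linear system:
  c = 0
  a + b + c = -7
  9a + 3b + c = -57
Solving the system yields a = -6, b = -1, c = 0.
So P(s) = -6s² - s.
Check: P(1) = -7. ✓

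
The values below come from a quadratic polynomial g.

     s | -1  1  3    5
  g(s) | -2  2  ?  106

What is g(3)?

38

The 3 known points determine the degree-2 polynomial uniquely.
Write g(s) = as^2 + bs + c. Substituting each data point gives a linear system:
  a - b + c = -2
  a + b + c = 2
  25a + 5b + c = 106
Solving the system yields a = 4, b = 2, c = -4.
So g(s) = 4s^2 + 2s - 4.
Then g(3) = 38.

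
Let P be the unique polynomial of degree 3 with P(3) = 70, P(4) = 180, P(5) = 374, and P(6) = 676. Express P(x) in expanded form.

Write P(x) = ax^3 + bx^2 + cx + d. Substituting each data point gives a linear system:
  27a + 9b + 3c + d = 70
  64a + 16b + 4c + d = 180
  125a + 25b + 5c + d = 374
  216a + 36b + 6c + d = 676
Solving the system yields a = 4, b = -6, c = 4, d = 4.
So P(x) = 4x³ - 6x² + 4x + 4.
Check: P(6) = 676. ✓

P(x) = 4x^3 - 6x^2 + 4x + 4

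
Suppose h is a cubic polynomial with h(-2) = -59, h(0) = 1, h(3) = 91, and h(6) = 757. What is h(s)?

Using the Lagrange interpolation formula with nodes -2, 0, 3, 6:
  L_0(s) = s(s - 3)(s - 6) / -80
  L_1(s) = (s + 2)(s - 3)(s - 6) / 36
  L_2(s) = (s + 2)s(s - 6) / -45
  L_3(s) = (s + 2)s(s - 3) / 144
Then h(s) = -59·L_0(s) + 1·L_1(s) + 91·L_2(s) + 757·L_3(s).
Expanding and collecting terms gives h(s) = 4s³ - 4s² + 6s + 1.
Check: h(-2) = -59. ✓

h(s) = 4s^3 - 4s^2 + 6s + 1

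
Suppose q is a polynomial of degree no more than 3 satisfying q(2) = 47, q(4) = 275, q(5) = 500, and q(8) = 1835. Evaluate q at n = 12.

Write q(n) = an^3 + bn^2 + cn + d. Substituting each data point gives a linear system:
  8a + 4b + 2c + d = 47
  64a + 16b + 4c + d = 275
  125a + 25b + 5c + d = 500
  512a + 64b + 8c + d = 1835
Solving the system yields a = 3, b = 4, c = 6, d = -5.
So q(n) = 3n³ + 4n² + 6n - 5.
Then q(12) = 5827.

5827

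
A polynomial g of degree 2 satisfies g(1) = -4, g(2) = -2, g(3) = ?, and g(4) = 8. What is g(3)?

The 3 known points determine the degree-2 polynomial uniquely.
Write g(u) = au^2 + bu + c. Substituting each data point gives a linear system:
  a + b + c = -4
  4a + 2b + c = -2
  16a + 4b + c = 8
Solving the system yields a = 1, b = -1, c = -4.
So g(u) = u^2 - u - 4.
Then g(3) = 2.

2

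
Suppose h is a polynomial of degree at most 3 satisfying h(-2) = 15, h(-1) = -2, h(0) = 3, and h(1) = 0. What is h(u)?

Write h(u) = au^3 + bu^2 + cu + d. Substituting each data point gives a linear system:
  -8a + 4b - 2c + d = 15
  -a + b - c + d = -2
  d = 3
  a + b + c + d = 0
Solving the system yields a = -5, b = -4, c = 6, d = 3.
So h(u) = -5u^3 - 4u^2 + 6u + 3.
Check: h(0) = 3. ✓

h(u) = -5u^3 - 4u^2 + 6u + 3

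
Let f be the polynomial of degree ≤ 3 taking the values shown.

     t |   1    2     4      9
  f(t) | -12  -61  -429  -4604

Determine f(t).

f(t) = -6t^3 - 3t^2 + 2t - 5

Using the Lagrange interpolation formula with nodes 1, 2, 4, 9:
  L_0(t) = (t - 2)(t - 4)(t - 9) / -24
  L_1(t) = (t - 1)(t - 4)(t - 9) / 14
  L_2(t) = (t - 1)(t - 2)(t - 9) / -30
  L_3(t) = (t - 1)(t - 2)(t - 4) / 280
Then f(t) = -12·L_0(t) - 61·L_1(t) - 429·L_2(t) - 4604·L_3(t).
Expanding and collecting terms gives f(t) = -6t^3 - 3t^2 + 2t - 5.
Check: f(2) = -61. ✓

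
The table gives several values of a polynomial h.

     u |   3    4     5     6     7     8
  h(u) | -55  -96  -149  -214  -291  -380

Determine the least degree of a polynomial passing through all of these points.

Forward differences of the values at u = 3, 4, 5, 6, 7, 8:
  h  : -55  -96  -149  -214  -291  -380
  Δ  : -41  -53  -65  -77  -89
  Δ^2: -12  -12  -12  -12
  Δ^3: 0  0  0
  Δ^4: 0  0
  Δ^5: 0
The second differences are constant (-12) and nonzero, while all higher differences vanish, so the minimal degree is 2.

2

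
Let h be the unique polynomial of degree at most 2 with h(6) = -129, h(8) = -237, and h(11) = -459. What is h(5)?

-87

Using the Lagrange interpolation formula with nodes 6, 8, 11:
  L_0(t) = (t - 8)(t - 11) / 10
  L_1(t) = (t - 6)(t - 11) / -6
  L_2(t) = (t - 6)(t - 8) / 15
Then h(t) = -129·L_0(t) - 237·L_1(t) - 459·L_2(t).
Expanding and collecting terms gives h(t) = -4t² + 2t + 3.
Evaluating at t = 5: h(5) = -87.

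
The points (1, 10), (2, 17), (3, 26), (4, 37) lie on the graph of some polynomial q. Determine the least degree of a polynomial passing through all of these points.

2

Forward differences of the values at s = 1, 2, 3, 4:
  q  : 10  17  26  37
  Δ  : 7  9  11
  Δ^2: 2  2
  Δ^3: 0
The second differences are constant (2) and nonzero, while all higher differences vanish, so the minimal degree is 2.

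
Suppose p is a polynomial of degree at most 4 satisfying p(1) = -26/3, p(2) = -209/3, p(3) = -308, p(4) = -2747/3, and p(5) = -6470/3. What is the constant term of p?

Write p(s) = as^4 + bs^3 + cs^2 + ds + e. Substituting each data point gives a linear system:
  a + b + c + d + e = -26/3
  16a + 8b + 4c + 2d + e = -209/3
  81a + 27b + 9c + 3d + e = -308
  256a + 64b + 16c + 4d + e = -2747/3
  625a + 125b + 25c + 5d + e = -6470/3
Solving the system yields a = -3, b = -2, c = -5/3, d = 3, e = -5.
So p(s) = -3s^4 - 2s^3 - (5/3)s^2 + 3s - 5.
The constant term is -5.

-5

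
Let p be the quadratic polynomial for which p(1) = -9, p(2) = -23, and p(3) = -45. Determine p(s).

Using the Lagrange interpolation formula with nodes 1, 2, 3:
  L_0(s) = (s - 2)(s - 3) / 2
  L_1(s) = (s - 1)(s - 3) / -1
  L_2(s) = (s - 1)(s - 2) / 2
Then p(s) = -9·L_0(s) - 23·L_1(s) - 45·L_2(s).
Expanding and collecting terms gives p(s) = -4s^2 - 2s - 3.
Check: p(3) = -45. ✓

p(s) = -4s^2 - 2s - 3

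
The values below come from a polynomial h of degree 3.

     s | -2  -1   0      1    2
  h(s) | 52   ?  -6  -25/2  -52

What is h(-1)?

On equispaced nodes a degree-3 polynomial has vanishing fourth forward difference, so
  h(-2) - 4·h(-1) + 6·h(0) - 4·h(1) + h(2) = 0.
Substituting the known values and solving for h(-1):
  -4·h(-1) = -14
  h(-1) = 7/2.

7/2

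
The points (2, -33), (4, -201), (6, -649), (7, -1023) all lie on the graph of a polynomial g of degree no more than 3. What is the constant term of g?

-1

Write g(x) = ax^3 + bx^2 + cx + d. Substituting each data point gives a linear system:
  8a + 4b + 2c + d = -33
  64a + 16b + 4c + d = -201
  216a + 36b + 6c + d = -649
  343a + 49b + 7c + d = -1023
Solving the system yields a = -3, b = 1, c = -6, d = -1.
So g(x) = -3x^3 + x^2 - 6x - 1.
The constant term is -1.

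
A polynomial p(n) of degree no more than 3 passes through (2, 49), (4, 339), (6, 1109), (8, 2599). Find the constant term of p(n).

-1

Write p(n) = an^3 + bn^2 + cn + d. Substituting each data point gives a linear system:
  8a + 4b + 2c + d = 49
  64a + 16b + 4c + d = 339
  216a + 36b + 6c + d = 1109
  512a + 64b + 8c + d = 2599
Solving the system yields a = 5, b = 0, c = 5, d = -1.
So p(n) = 5n³ + 5n - 1.
The constant term is -1.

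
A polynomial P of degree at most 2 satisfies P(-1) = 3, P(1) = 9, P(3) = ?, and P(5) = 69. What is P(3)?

31

On equispaced nodes a degree-2 polynomial has vanishing third forward difference, so
  - P(-1) + 3·P(1) - 3·P(3) + P(5) = 0.
Substituting the known values and solving for P(3):
  -3·P(3) = -93
  P(3) = 31.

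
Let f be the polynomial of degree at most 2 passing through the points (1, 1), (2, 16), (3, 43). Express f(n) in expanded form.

f(n) = 6n^2 - 3n - 2

Using the Lagrange interpolation formula with nodes 1, 2, 3:
  L_0(n) = (n - 2)(n - 3) / 2
  L_1(n) = (n - 1)(n - 3) / -1
  L_2(n) = (n - 1)(n - 2) / 2
Then f(n) = 1·L_0(n) + 16·L_1(n) + 43·L_2(n).
Expanding and collecting terms gives f(n) = 6n² - 3n - 2.
Check: f(2) = 16. ✓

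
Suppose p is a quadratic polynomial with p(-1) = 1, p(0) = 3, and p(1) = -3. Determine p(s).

p(s) = -4s^2 - 2s + 3

Using the Lagrange interpolation formula with nodes -1, 0, 1:
  L_0(s) = s(s - 1) / 2
  L_1(s) = (s + 1)(s - 1) / -1
  L_2(s) = (s + 1)s / 2
Then p(s) = 1·L_0(s) + 3·L_1(s) - 3·L_2(s).
Expanding and collecting terms gives p(s) = -4s^2 - 2s + 3.
Check: p(-1) = 1. ✓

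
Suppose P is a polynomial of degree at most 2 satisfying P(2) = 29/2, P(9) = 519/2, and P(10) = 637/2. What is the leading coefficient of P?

3

Write P(s) = as^2 + bs + c. Substituting each data point gives a linear system:
  4a + 2b + c = 29/2
  81a + 9b + c = 519/2
  100a + 10b + c = 637/2
Solving the system yields a = 3, b = 2, c = -3/2.
So P(s) = 3s^2 + 2s - 3/2.
The leading coefficient is 3.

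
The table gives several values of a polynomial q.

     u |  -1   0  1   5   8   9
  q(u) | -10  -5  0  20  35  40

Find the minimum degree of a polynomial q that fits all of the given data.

1

Divided differences on the nodes -1, 0, 1, 5, 8, 9:
  order 0: -10  -5  0  20  35  40
  order 1: 5  5  5  5  5
  order 2: 0  0  0  0
  order 3: 0  0  0
  order 4: 0  0
  order 5: 0
The order-1 divided differences are all 5 (nonzero) and every higher order vanishes, so the data lies on a polynomial of degree exactly 1.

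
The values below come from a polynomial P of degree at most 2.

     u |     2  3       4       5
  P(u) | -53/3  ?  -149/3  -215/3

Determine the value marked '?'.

-95/3

The 3 known points determine the degree-2 polynomial uniquely.
Write P(u) = au^2 + bu + c. Substituting each data point gives a linear system:
  4a + 2b + c = -53/3
  16a + 4b + c = -149/3
  25a + 5b + c = -215/3
Solving the system yields a = -2, b = -4, c = -5/3.
So P(u) = -2u² - 4u - 5/3.
Then P(3) = -95/3.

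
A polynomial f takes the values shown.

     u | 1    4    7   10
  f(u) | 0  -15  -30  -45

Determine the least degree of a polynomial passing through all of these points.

1

Forward differences of the values at u = 1, 4, 7, 10:
  f  : 0  -15  -30  -45
  Δ  : -15  -15  -15
  Δ^2: 0  0
  Δ^3: 0
The first differences are constant (-15) and nonzero, while all higher differences vanish, so the minimal degree is 1.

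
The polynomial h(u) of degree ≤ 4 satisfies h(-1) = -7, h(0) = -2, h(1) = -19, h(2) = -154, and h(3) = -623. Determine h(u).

h(u) = -5u^4 - 6u^3 - 6u^2 - 2

Write h(u) = au^4 + bu^3 + cu^2 + du + e. Substituting each data point gives a linear system:
  a - b + c - d + e = -7
  e = -2
  a + b + c + d + e = -19
  16a + 8b + 4c + 2d + e = -154
  81a + 27b + 9c + 3d + e = -623
Solving the system yields a = -5, b = -6, c = -6, d = 0, e = -2.
So h(u) = -5u^4 - 6u^3 - 6u^2 - 2.
Check: h(3) = -623. ✓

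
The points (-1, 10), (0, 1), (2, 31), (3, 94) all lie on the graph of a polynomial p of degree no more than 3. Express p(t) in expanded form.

Write p(t) = at^3 + bt^2 + ct + d. Substituting each data point gives a linear system:
  -a + b - c + d = 10
  d = 1
  8a + 4b + 2c + d = 31
  27a + 9b + 3c + d = 94
Solving the system yields a = 2, b = 6, c = -5, d = 1.
So p(t) = 2t^3 + 6t^2 - 5t + 1.
Check: p(-1) = 10. ✓

p(t) = 2t^3 + 6t^2 - 5t + 1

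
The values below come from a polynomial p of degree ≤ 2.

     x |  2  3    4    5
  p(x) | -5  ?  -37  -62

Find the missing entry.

The 3 known points determine the degree-2 polynomial uniquely.
Write p(x) = ax^2 + bx + c. Substituting each data point gives a linear system:
  4a + 2b + c = -5
  16a + 4b + c = -37
  25a + 5b + c = -62
Solving the system yields a = -3, b = 2, c = 3.
So p(x) = -3x² + 2x + 3.
Then p(3) = -18.

-18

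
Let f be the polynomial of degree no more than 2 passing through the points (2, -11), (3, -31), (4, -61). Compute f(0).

Using the Lagrange interpolation formula with nodes 2, 3, 4:
  L_0(u) = (u - 3)(u - 4) / 2
  L_1(u) = (u - 2)(u - 4) / -1
  L_2(u) = (u - 2)(u - 3) / 2
Then f(u) = -11·L_0(u) - 31·L_1(u) - 61·L_2(u).
Expanding and collecting terms gives f(u) = -5u^2 + 5u - 1.
Evaluating at u = 0: f(0) = -1.

-1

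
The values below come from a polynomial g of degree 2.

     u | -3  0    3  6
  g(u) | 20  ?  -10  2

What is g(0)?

On equispaced nodes a degree-2 polynomial has vanishing third forward difference, so
  - g(-3) + 3·g(0) - 3·g(3) + g(6) = 0.
Substituting the known values and solving for g(0):
  3·g(0) = -12
  g(0) = -4.

-4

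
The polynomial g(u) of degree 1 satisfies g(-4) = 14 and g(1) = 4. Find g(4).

Write g(u) = au + b. Substituting each data point gives a linear system:
  -4a + b = 14
  a + b = 4
Solving the system yields a = -2, b = 6.
So g(u) = -2u + 6.
Then g(4) = -2.

-2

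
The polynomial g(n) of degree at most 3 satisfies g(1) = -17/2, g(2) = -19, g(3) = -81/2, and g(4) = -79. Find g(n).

g(n) = -n^3 + (1/2)n^2 - 5n - 3

Write g(n) = an^3 + bn^2 + cn + d. Substituting each data point gives a linear system:
  a + b + c + d = -17/2
  8a + 4b + 2c + d = -19
  27a + 9b + 3c + d = -81/2
  64a + 16b + 4c + d = -79
Solving the system yields a = -1, b = 1/2, c = -5, d = -3.
So g(n) = -n³ + (1/2)n² - 5n - 3.
Check: g(3) = -81/2. ✓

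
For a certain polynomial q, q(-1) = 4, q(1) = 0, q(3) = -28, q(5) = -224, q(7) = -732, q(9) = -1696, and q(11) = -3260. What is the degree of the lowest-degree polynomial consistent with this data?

3

Forward differences of the values at x = -1, 1, 3, 5, 7, 9, 11:
  q  : 4  0  -28  -224  -732  -1696  -3260
  Δ  : -4  -28  -196  -508  -964  -1564
  Δ^2: -24  -168  -312  -456  -600
  Δ^3: -144  -144  -144  -144
  Δ^4: 0  0  0
  Δ^5: 0  0
  Δ^6: 0
The third differences are constant (-144) and nonzero, while all higher differences vanish, so the minimal degree is 3.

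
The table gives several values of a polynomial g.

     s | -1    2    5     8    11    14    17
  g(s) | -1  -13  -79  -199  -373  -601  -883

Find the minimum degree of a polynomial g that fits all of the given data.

Forward differences of the values at s = -1, 2, 5, 8, 11, 14, 17:
  g  : -1  -13  -79  -199  -373  -601  -883
  Δ  : -12  -66  -120  -174  -228  -282
  Δ^2: -54  -54  -54  -54  -54
  Δ^3: 0  0  0  0
  Δ^4: 0  0  0
  Δ^5: 0  0
  Δ^6: 0
The second differences are constant (-54) and nonzero, while all higher differences vanish, so the minimal degree is 2.

2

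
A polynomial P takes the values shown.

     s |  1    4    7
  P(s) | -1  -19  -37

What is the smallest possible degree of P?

1

Divided differences on the nodes 1, 4, 7:
  order 0: -1  -19  -37
  order 1: -6  -6
  order 2: 0
The order-1 divided differences are all -6 (nonzero) and every higher order vanishes, so the data lies on a polynomial of degree exactly 1.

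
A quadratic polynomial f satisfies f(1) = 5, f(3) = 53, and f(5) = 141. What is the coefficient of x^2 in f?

5

Write f(x) = ax^2 + bx + c. Substituting each data point gives a linear system:
  a + b + c = 5
  9a + 3b + c = 53
  25a + 5b + c = 141
Solving the system yields a = 5, b = 4, c = -4.
So f(x) = 5x² + 4x - 4.
The leading coefficient is 5.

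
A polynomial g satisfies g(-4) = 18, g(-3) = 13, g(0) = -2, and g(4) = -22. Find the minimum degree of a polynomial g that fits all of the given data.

Divided differences on the nodes -4, -3, 0, 4:
  order 0: 18  13  -2  -22
  order 1: -5  -5  -5
  order 2: 0  0
  order 3: 0
The order-1 divided differences are all -5 (nonzero) and every higher order vanishes, so the data lies on a polynomial of degree exactly 1.

1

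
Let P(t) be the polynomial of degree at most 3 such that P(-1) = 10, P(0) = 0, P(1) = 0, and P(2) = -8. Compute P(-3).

Write P(t) = at^3 + bt^2 + ct + d. Substituting each data point gives a linear system:
  -a + b - c + d = 10
  d = 0
  a + b + c + d = 0
  8a + 4b + 2c + d = -8
Solving the system yields a = -3, b = 5, c = -2, d = 0.
So P(t) = -3t³ + 5t² - 2t.
Then P(-3) = 132.

132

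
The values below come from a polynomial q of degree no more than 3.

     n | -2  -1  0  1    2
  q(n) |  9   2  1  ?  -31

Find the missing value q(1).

-6

On equispaced nodes a degree-3 polynomial has vanishing fourth forward difference, so
  q(-2) - 4·q(-1) + 6·q(0) - 4·q(1) + q(2) = 0.
Substituting the known values and solving for q(1):
  -4·q(1) = 24
  q(1) = -6.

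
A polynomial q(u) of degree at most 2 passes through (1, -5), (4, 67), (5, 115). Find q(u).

Using the Lagrange interpolation formula with nodes 1, 4, 5:
  L_0(u) = (u - 4)(u - 5) / 12
  L_1(u) = (u - 1)(u - 5) / -3
  L_2(u) = (u - 1)(u - 4) / 4
Then q(u) = -5·L_0(u) + 67·L_1(u) + 115·L_2(u).
Expanding and collecting terms gives q(u) = 6u² - 6u - 5.
Check: q(1) = -5. ✓

q(u) = 6u^2 - 6u - 5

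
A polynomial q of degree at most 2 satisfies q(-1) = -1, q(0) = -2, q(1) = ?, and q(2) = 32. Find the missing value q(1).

9

On equispaced nodes a degree-2 polynomial has vanishing third forward difference, so
  - q(-1) + 3·q(0) - 3·q(1) + q(2) = 0.
Substituting the known values and solving for q(1):
  -3·q(1) = -27
  q(1) = 9.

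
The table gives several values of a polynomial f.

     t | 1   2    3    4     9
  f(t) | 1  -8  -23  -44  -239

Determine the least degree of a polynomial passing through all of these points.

Divided differences on the nodes 1, 2, 3, 4, 9:
  order 0: 1  -8  -23  -44  -239
  order 1: -9  -15  -21  -39
  order 2: -3  -3  -3
  order 3: 0  0
  order 4: 0
The order-2 divided differences are all -3 (nonzero) and every higher order vanishes, so the data lies on a polynomial of degree exactly 2.

2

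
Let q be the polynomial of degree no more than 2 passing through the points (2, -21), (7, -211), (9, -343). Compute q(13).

Write q(x) = ax^2 + bx + c. Substituting each data point gives a linear system:
  4a + 2b + c = -21
  49a + 7b + c = -211
  81a + 9b + c = -343
Solving the system yields a = -4, b = -2, c = -1.
So q(x) = -4x^2 - 2x - 1.
Then q(13) = -703.

-703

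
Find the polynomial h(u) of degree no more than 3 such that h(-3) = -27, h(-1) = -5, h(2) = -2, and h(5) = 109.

h(u) = u^3 - 2u - 6

Write h(u) = au^3 + bu^2 + cu + d. Substituting each data point gives a linear system:
  -27a + 9b - 3c + d = -27
  -a + b - c + d = -5
  8a + 4b + 2c + d = -2
  125a + 25b + 5c + d = 109
Solving the system yields a = 1, b = 0, c = -2, d = -6.
So h(u) = u^3 - 2u - 6.
Check: h(-1) = -5. ✓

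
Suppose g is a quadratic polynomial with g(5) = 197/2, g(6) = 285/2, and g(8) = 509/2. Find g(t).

Using the Lagrange interpolation formula with nodes 5, 6, 8:
  L_0(t) = (t - 6)(t - 8) / 3
  L_1(t) = (t - 5)(t - 8) / -2
  L_2(t) = (t - 5)(t - 6) / 6
Then g(t) = 197/2·L_0(t) + 285/2·L_1(t) + 509/2·L_2(t).
Expanding and collecting terms gives g(t) = 4t^2 - 3/2.
Check: g(5) = 197/2. ✓

g(t) = 4t^2 - 3/2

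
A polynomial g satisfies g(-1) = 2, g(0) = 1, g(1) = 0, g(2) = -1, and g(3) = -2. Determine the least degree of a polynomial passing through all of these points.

1

Forward differences of the values at u = -1, 0, 1, 2, 3:
  g  : 2  1  0  -1  -2
  Δ  : -1  -1  -1  -1
  Δ^2: 0  0  0
  Δ^3: 0  0
  Δ^4: 0
The first differences are constant (-1) and nonzero, while all higher differences vanish, so the minimal degree is 1.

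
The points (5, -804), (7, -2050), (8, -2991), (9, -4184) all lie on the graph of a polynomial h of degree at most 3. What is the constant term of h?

Write h(s) = as^3 + bs^2 + cs + d. Substituting each data point gives a linear system:
  125a + 25b + 5c + d = -804
  343a + 49b + 7c + d = -2050
  512a + 64b + 8c + d = -2991
  729a + 81b + 9c + d = -4184
Solving the system yields a = -5, b = -6, c = -6, d = 1.
So h(s) = -5s³ - 6s² - 6s + 1.
The constant term is 1.

1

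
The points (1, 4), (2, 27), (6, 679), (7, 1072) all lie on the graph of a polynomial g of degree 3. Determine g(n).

g(n) = 3n^3 + n^2 - n + 1

Write g(n) = an^3 + bn^2 + cn + d. Substituting each data point gives a linear system:
  a + b + c + d = 4
  8a + 4b + 2c + d = 27
  216a + 36b + 6c + d = 679
  343a + 49b + 7c + d = 1072
Solving the system yields a = 3, b = 1, c = -1, d = 1.
So g(n) = 3n³ + n² - n + 1.
Check: g(6) = 679. ✓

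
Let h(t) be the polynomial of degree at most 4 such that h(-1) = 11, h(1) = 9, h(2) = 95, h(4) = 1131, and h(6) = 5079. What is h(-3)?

165

Write h(t) = at^4 + bt^3 + ct^2 + dt + e. Substituting each data point gives a linear system:
  a - b + c - d + e = 11
  a + b + c + d + e = 9
  16a + 8b + 4c + 2d + e = 95
  256a + 64b + 16c + 4d + e = 1131
  1296a + 216b + 36c + 6d + e = 5079
Solving the system yields a = 3, b = 5, c = 4, d = -6, e = 3.
So h(t) = 3t^4 + 5t^3 + 4t^2 - 6t + 3.
Then h(-3) = 165.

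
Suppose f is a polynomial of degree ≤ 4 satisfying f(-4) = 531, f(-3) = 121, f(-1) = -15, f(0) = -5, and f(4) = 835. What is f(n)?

Write f(n) = an^4 + bn^3 + cn^2 + dn + e. Substituting each data point gives a linear system:
  256a - 64b + 16c - 4d + e = 531
  81a - 27b + 9c - 3d + e = 121
  a - b + c - d + e = -15
  e = -5
  256a + 64b + 16c + 4d + e = 835
Solving the system yields a = 3, b = 2, c = -5, d = 6, e = -5.
So f(n) = 3n⁴ + 2n³ - 5n² + 6n - 5.
Check: f(-3) = 121. ✓

f(n) = 3n^4 + 2n^3 - 5n^2 + 6n - 5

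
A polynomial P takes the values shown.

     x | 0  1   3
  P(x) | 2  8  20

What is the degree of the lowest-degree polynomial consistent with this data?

1

Divided differences on the nodes 0, 1, 3:
  order 0: 2  8  20
  order 1: 6  6
  order 2: 0
The order-1 divided differences are all 6 (nonzero) and every higher order vanishes, so the data lies on a polynomial of degree exactly 1.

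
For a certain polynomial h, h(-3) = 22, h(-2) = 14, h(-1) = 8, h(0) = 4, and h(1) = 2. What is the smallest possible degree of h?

Forward differences of the values at s = -3, -2, -1, 0, 1:
  h  : 22  14  8  4  2
  Δ  : -8  -6  -4  -2
  Δ^2: 2  2  2
  Δ^3: 0  0
  Δ^4: 0
The second differences are constant (2) and nonzero, while all higher differences vanish, so the minimal degree is 2.

2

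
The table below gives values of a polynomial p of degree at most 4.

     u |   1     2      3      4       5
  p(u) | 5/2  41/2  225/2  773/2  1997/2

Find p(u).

p(u) = 2u^4 - 2u^3 - u^2 + 5u - 3/2

Using the Lagrange interpolation formula with nodes 1, 2, 3, 4, 5:
  L_0(u) = (u - 2)(u - 3)(u - 4)(u - 5) / 24
  L_1(u) = (u - 1)(u - 3)(u - 4)(u - 5) / -6
  L_2(u) = (u - 1)(u - 2)(u - 4)(u - 5) / 4
  L_3(u) = (u - 1)(u - 2)(u - 3)(u - 5) / -6
  L_4(u) = (u - 1)(u - 2)(u - 3)(u - 4) / 24
Then p(u) = 5/2·L_0(u) + 41/2·L_1(u) + 225/2·L_2(u) + 773/2·L_3(u) + 1997/2·L_4(u).
Expanding and collecting terms gives p(u) = 2u⁴ - 2u³ - u² + 5u - 3/2.
Check: p(2) = 41/2. ✓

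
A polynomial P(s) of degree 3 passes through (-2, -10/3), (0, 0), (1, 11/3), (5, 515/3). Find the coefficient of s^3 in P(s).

Write P(s) = as^3 + bs^2 + cs + d. Substituting each data point gives a linear system:
  -8a + 4b - 2c + d = -10/3
  d = 0
  a + b + c + d = 11/3
  125a + 25b + 5c + d = 515/3
Solving the system yields a = 1, b = 5/3, c = 1, d = 0.
So P(s) = s^3 + (5/3)s^2 + s.
The leading coefficient is 1.

1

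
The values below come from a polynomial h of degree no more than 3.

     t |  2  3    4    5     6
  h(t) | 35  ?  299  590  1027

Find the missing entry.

On equispaced nodes a degree-3 polynomial has vanishing fourth forward difference, so
  h(2) - 4·h(3) + 6·h(4) - 4·h(5) + h(6) = 0.
Substituting the known values and solving for h(3):
  -4·h(3) = -496
  h(3) = 124.

124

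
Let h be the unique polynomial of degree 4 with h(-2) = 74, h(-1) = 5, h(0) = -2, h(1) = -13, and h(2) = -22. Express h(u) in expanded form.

Using the Lagrange interpolation formula with nodes -2, -1, 0, 1, 2:
  L_0(u) = (u + 1)u(u - 1)(u - 2) / 24
  L_1(u) = (u + 2)u(u - 1)(u - 2) / -6
  L_2(u) = (u + 2)(u + 1)(u - 1)(u - 2) / 4
  L_3(u) = (u + 2)(u + 1)u(u - 2) / -6
  L_4(u) = (u + 2)(u + 1)u(u - 1) / 24
Then h(u) = 74·L_0(u) + 5·L_1(u) - 2·L_2(u) - 13·L_3(u) - 22·L_4(u).
Expanding and collecting terms gives h(u) = 3u⁴ - 5u³ - 5u² - 4u - 2.
Check: h(1) = -13. ✓

h(u) = 3u^4 - 5u^3 - 5u^2 - 4u - 2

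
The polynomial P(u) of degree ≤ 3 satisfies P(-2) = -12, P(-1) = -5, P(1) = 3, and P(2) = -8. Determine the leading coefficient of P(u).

Write P(u) = au^3 + bu^2 + cu + d. Substituting each data point gives a linear system:
  -8a + 4b - 2c + d = -12
  -a + b - c + d = -5
  a + b + c + d = 3
  8a + 4b + 2c + d = -8
Solving the system yields a = -1, b = -3, c = 5, d = 2.
So P(u) = -u³ - 3u² + 5u + 2.
The leading coefficient is -1.

-1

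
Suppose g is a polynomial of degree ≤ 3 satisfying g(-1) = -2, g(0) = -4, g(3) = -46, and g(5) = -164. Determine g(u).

Write g(u) = au^3 + bu^2 + cu + d. Substituting each data point gives a linear system:
  -a + b - c + d = -2
  d = -4
  27a + 9b + 3c + d = -46
  125a + 25b + 5c + d = -164
Solving the system yields a = -1, b = -1, c = -2, d = -4.
So g(u) = -u^3 - u^2 - 2u - 4.
Check: g(-1) = -2. ✓

g(u) = -u^3 - u^2 - 2u - 4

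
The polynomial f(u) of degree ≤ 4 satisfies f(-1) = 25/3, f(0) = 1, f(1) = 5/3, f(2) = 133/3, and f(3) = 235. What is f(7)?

Write f(u) = au^4 + bu^3 + cu^2 + du + e. Substituting each data point gives a linear system:
  a - b + c - d + e = 25/3
  e = 1
  a + b + c + d + e = 5/3
  16a + 8b + 4c + 2d + e = 133/3
  81a + 27b + 9c + 3d + e = 235
Solving the system yields a = 3, b = -1/3, c = 1, d = -3, e = 1.
So f(u) = 3u^4 - (1/3)u^3 + u^2 - 3u + 1.
Then f(7) = 21353/3.

21353/3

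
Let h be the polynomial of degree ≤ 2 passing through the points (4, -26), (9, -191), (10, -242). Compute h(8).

Using the Lagrange interpolation formula with nodes 4, 9, 10:
  L_0(s) = (s - 9)(s - 10) / 30
  L_1(s) = (s - 4)(s - 10) / -5
  L_2(s) = (s - 4)(s - 9) / 6
Then h(s) = -26·L_0(s) - 191·L_1(s) - 242·L_2(s).
Expanding and collecting terms gives h(s) = -3s² + 6s - 2.
Evaluating at s = 8: h(8) = -146.

-146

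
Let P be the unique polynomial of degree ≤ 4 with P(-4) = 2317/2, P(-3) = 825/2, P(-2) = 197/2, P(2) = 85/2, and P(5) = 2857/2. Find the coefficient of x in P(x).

Write P(x) = ax^4 + bx^3 + cx^2 + dx + e. Substituting each data point gives a linear system:
  256a - 64b + 16c - 4d + e = 2317/2
  81a - 27b + 9c - 3d + e = 825/2
  16a - 8b + 4c - 2d + e = 197/2
  16a + 8b + 4c + 2d + e = 85/2
  625a + 125b + 25c + 5d + e = 2857/2
Solving the system yields a = 3, b = -5, c = 6, d = 6, e = -3/2.
So P(x) = 3x⁴ - 5x³ + 6x² + 6x - 3/2.
The coefficient of x is 6.

6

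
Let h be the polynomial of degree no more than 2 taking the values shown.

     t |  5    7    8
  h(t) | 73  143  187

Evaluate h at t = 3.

Write h(t) = at^2 + bt + c. Substituting each data point gives a linear system:
  25a + 5b + c = 73
  49a + 7b + c = 143
  64a + 8b + c = 187
Solving the system yields a = 3, b = -1, c = 3.
So h(t) = 3t^2 - t + 3.
Then h(3) = 27.

27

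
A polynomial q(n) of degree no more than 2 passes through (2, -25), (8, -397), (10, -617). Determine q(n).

q(n) = -6n^2 - 2n + 3

Write q(n) = an^2 + bn + c. Substituting each data point gives a linear system:
  4a + 2b + c = -25
  64a + 8b + c = -397
  100a + 10b + c = -617
Solving the system yields a = -6, b = -2, c = 3.
So q(n) = -6n^2 - 2n + 3.
Check: q(2) = -25. ✓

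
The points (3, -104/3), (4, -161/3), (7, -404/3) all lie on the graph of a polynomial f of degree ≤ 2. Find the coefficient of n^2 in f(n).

Write f(n) = an^2 + bn + c. Substituting each data point gives a linear system:
  9a + 3b + c = -104/3
  16a + 4b + c = -161/3
  49a + 7b + c = -404/3
Solving the system yields a = -2, b = -5, c = -5/3.
So f(n) = -2n^2 - 5n - 5/3.
The leading coefficient is -2.

-2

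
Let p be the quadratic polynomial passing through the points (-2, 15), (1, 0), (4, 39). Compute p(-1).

4

Using the Lagrange interpolation formula with nodes -2, 1, 4:
  L_0(t) = (t - 1)(t - 4) / 18
  L_1(t) = (t + 2)(t - 4) / -9
  L_2(t) = (t + 2)(t - 1) / 18
Then p(t) = 15·L_0(t) + 0·L_1(t) + 39·L_2(t).
Expanding and collecting terms gives p(t) = 3t^2 - 2t - 1.
Evaluating at t = -1: p(-1) = 4.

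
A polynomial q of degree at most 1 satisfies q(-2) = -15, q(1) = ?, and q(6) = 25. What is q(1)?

0

The 2 known points determine the degree-1 polynomial uniquely.
Write q(n) = an + b. Substituting each data point gives a linear system:
  -2a + b = -15
  6a + b = 25
Solving the system yields a = 5, b = -5.
So q(n) = 5n - 5.
Then q(1) = 0.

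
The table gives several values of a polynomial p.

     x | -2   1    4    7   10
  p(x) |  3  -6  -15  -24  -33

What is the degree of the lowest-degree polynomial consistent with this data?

Forward differences of the values at x = -2, 1, 4, 7, 10:
  p  : 3  -6  -15  -24  -33
  Δ  : -9  -9  -9  -9
  Δ^2: 0  0  0
  Δ^3: 0  0
  Δ^4: 0
The first differences are constant (-9) and nonzero, while all higher differences vanish, so the minimal degree is 1.

1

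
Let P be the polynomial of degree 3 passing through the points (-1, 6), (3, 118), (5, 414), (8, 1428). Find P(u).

P(u) = 2u^3 + 6u^2 + 2u + 4

Write P(u) = au^3 + bu^2 + cu + d. Substituting each data point gives a linear system:
  -a + b - c + d = 6
  27a + 9b + 3c + d = 118
  125a + 25b + 5c + d = 414
  512a + 64b + 8c + d = 1428
Solving the system yields a = 2, b = 6, c = 2, d = 4.
So P(u) = 2u³ + 6u² + 2u + 4.
Check: P(3) = 118. ✓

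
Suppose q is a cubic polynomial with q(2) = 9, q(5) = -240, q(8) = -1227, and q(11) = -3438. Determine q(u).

Write q(u) = au^3 + bu^2 + cu + d. Substituting each data point gives a linear system:
  8a + 4b + 2c + d = 9
  125a + 25b + 5c + d = -240
  512a + 64b + 8c + d = -1227
  1331a + 121b + 11c + d = -3438
Solving the system yields a = -3, b = 4, c = 6, d = 5.
So q(u) = -3u³ + 4u² + 6u + 5.
Check: q(11) = -3438. ✓

q(u) = -3u^3 + 4u^2 + 6u + 5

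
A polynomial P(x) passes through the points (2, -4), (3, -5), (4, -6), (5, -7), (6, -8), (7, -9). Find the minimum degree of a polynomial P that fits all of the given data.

Forward differences of the values at x = 2, 3, 4, 5, 6, 7:
  P  : -4  -5  -6  -7  -8  -9
  Δ  : -1  -1  -1  -1  -1
  Δ^2: 0  0  0  0
  Δ^3: 0  0  0
  Δ^4: 0  0
  Δ^5: 0
The first differences are constant (-1) and nonzero, while all higher differences vanish, so the minimal degree is 1.

1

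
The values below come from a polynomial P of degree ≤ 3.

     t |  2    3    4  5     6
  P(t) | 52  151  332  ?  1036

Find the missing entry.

619

On equispaced nodes a degree-3 polynomial has vanishing fourth forward difference, so
  P(2) - 4·P(3) + 6·P(4) - 4·P(5) + P(6) = 0.
Substituting the known values and solving for P(5):
  -4·P(5) = -2476
  P(5) = 619.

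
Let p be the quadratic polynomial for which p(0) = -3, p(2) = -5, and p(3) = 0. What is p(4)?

Using the Lagrange interpolation formula with nodes 0, 2, 3:
  L_0(t) = (t - 2)(t - 3) / 6
  L_1(t) = t(t - 3) / -2
  L_2(t) = t(t - 2) / 3
Then p(t) = -3·L_0(t) - 5·L_1(t) + 0·L_2(t).
Expanding and collecting terms gives p(t) = 2t^2 - 5t - 3.
Evaluating at t = 4: p(4) = 9.

9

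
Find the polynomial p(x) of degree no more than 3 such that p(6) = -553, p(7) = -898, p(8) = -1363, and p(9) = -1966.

Using the Lagrange interpolation formula with nodes 6, 7, 8, 9:
  L_0(x) = (x - 7)(x - 8)(x - 9) / -6
  L_1(x) = (x - 6)(x - 8)(x - 9) / 2
  L_2(x) = (x - 6)(x - 7)(x - 9) / -2
  L_3(x) = (x - 6)(x - 7)(x - 8) / 6
Then p(x) = -553·L_0(x) - 898·L_1(x) - 1363·L_2(x) - 1966·L_3(x).
Expanding and collecting terms gives p(x) = -3x^3 + 3x^2 - 3x + 5.
Check: p(6) = -553. ✓

p(x) = -3x^3 + 3x^2 - 3x + 5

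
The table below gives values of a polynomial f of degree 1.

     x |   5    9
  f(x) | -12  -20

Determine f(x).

f(x) = -2x - 2

Write f(x) = ax + b. Substituting each data point gives a linear system:
  5a + b = -12
  9a + b = -20
Solving the system yields a = -2, b = -2.
So f(x) = -2x - 2.
Check: f(9) = -20. ✓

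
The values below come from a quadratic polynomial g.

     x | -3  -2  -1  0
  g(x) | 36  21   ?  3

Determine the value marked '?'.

The 3 known points determine the degree-2 polynomial uniquely.
Write g(x) = ax^2 + bx + c. Substituting each data point gives a linear system:
  9a - 3b + c = 36
  4a - 2b + c = 21
  c = 3
Solving the system yields a = 2, b = -5, c = 3.
So g(x) = 2x² - 5x + 3.
Then g(-1) = 10.

10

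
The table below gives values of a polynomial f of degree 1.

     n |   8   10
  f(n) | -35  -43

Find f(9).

Write f(n) = an + b. Substituting each data point gives a linear system:
  8a + b = -35
  10a + b = -43
Solving the system yields a = -4, b = -3.
So f(n) = -4n - 3.
Then f(9) = -39.

-39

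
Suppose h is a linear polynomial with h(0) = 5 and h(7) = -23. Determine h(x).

Write h(x) = ax + b. Substituting each data point gives a linear system:
  b = 5
  7a + b = -23
Solving the system yields a = -4, b = 5.
So h(x) = -4x + 5.
Check: h(0) = 5. ✓

h(x) = -4x + 5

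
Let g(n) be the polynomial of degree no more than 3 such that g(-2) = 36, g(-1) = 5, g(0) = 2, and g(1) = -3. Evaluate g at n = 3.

-139

Using the Lagrange interpolation formula with nodes -2, -1, 0, 1:
  L_0(n) = (n + 1)n(n - 1) / -6
  L_1(n) = (n + 2)n(n - 1) / 2
  L_2(n) = (n + 2)(n + 1)(n - 1) / -2
  L_3(n) = (n + 2)(n + 1)n / 6
Then g(n) = 36·L_0(n) + 5·L_1(n) + 2·L_2(n) - 3·L_3(n).
Expanding and collecting terms gives g(n) = -5n^3 - n^2 + n + 2.
Evaluating at n = 3: g(3) = -139.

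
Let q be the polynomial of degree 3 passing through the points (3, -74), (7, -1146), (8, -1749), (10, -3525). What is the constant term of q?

Write q(n) = an^3 + bn^2 + cn + d. Substituting each data point gives a linear system:
  27a + 9b + 3c + d = -74
  343a + 49b + 7c + d = -1146
  512a + 64b + 8c + d = -1749
  1000a + 100b + 10c + d = -3525
Solving the system yields a = -4, b = 5, c = -2, d = -5.
So q(n) = -4n^3 + 5n^2 - 2n - 5.
The constant term is -5.

-5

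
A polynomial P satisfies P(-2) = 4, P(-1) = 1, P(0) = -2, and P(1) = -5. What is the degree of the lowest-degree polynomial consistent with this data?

1

Forward differences of the values at n = -2, -1, 0, 1:
  P  : 4  1  -2  -5
  Δ  : -3  -3  -3
  Δ^2: 0  0
  Δ^3: 0
The first differences are constant (-3) and nonzero, while all higher differences vanish, so the minimal degree is 1.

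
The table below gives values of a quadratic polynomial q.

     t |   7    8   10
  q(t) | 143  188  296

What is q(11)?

Write q(t) = at^2 + bt + c. Substituting each data point gives a linear system:
  49a + 7b + c = 143
  64a + 8b + c = 188
  100a + 10b + c = 296
Solving the system yields a = 3, b = 0, c = -4.
So q(t) = 3t² - 4.
Then q(11) = 359.

359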